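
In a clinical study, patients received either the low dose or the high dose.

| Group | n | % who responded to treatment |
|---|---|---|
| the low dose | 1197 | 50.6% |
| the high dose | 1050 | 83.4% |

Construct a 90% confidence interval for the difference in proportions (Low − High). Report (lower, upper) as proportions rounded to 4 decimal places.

Each SE is √(p̂(1−p̂)/n): √(0.5060·0.4940/1197) = 0.01445 and √(0.8340·0.1660/1050) = 0.01148.
SE(p̂₁ − p̂₂) = √(SE₁² + SE₂²) = √(0.0002088025 + 0.0001317904) = 0.01846, since the two samples are independent.
At 90% confidence z* = 1.645; margin = 1.645 × 0.01846 = 0.03037.
The difference is 0.5060 − 0.8340 = -0.3280, so the interval is -0.3280 ± 0.03037 = (-0.3584, -0.2976).

(-0.3584, -0.2976)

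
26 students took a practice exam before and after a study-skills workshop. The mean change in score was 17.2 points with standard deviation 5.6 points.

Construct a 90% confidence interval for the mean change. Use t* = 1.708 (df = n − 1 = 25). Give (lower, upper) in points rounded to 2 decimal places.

(15.32, 19.08)

This is a matched-pairs design, so SE = s_d/√n = 5.6/√26 = 1.0983.
Margin = 1.708 × 1.0983 = 1.8759; the interval is 17.2 ± 1.8759 = (15.32, 19.08).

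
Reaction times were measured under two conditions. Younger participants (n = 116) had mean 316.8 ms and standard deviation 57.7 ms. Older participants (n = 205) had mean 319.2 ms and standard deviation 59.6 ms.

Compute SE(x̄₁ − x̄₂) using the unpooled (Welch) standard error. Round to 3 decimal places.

6.784

SE₁ = s₁/√n₁ = 57.7/√116 = 5.3573; SE₂ = 59.6/√205 = 4.1626.
Independent samples, unequal variances: SE_diff = √(SE₁² + SE₂²) = √(28.70066329 + 17.32723876) = 6.7844.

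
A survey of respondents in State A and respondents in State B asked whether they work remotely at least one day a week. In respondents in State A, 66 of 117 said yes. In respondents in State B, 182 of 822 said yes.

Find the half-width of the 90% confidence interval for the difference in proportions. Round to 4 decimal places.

0.0791

Sample proportions: 66/117 = 0.5641, 182/822 = 0.2214.
Each SE is √(p̂(1−p̂)/n): √(0.5641·0.4359/117) = 0.04584 and √(0.2214·0.7786/822) = 0.01448.
SE(p̂₁ − p̂₂) = √(SE₁² + SE₂²) = √(0.0021013056 + 0.0002096704) = 0.04807, since the two samples are independent.
At 90% confidence z* = 1.645; margin = 1.645 × 0.04807 = 0.07908.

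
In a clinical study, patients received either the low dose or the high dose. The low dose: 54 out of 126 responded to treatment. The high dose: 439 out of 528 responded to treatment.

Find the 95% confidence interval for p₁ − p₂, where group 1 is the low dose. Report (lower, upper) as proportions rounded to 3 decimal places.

p̂₁ = 54/126 = 0.4286 and p̂₂ = 439/528 = 0.8314.
SE₁ = √(p̂₁(1−p̂₁)/n₁) = √(0.4286·0.5714/126) = 0.04409; SE₂ = √(0.8314·0.1686/528) = 0.01629.
Independent samples: SE of the difference = √(SE₁² + SE₂²) = √(0.0019439281 + 0.0002653641) = 0.04700.
z* for 95% confidence is 1.960, so the margin of error is 1.960 × 0.04700 = 0.09212.
Point estimate p̂₁ − p̂₂ = 0.4286 − 0.8314 = -0.4028.
-0.4028 ± 0.09212 → (-0.495, -0.311).

(-0.495, -0.311)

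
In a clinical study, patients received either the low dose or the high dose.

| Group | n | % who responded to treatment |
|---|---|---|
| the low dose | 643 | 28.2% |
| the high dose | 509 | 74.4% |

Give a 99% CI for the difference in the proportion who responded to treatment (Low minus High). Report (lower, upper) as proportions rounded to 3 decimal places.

Each SE is √(p̂(1−p̂)/n): √(0.2820·0.7180/643) = 0.01775 and √(0.7440·0.2560/509) = 0.01934.
SE(p̂₁ − p̂₂) = √(SE₁² + SE₂²) = √(0.0003150625 + 0.0003740356) = 0.02625, since the two samples are independent.
At 99% confidence z* = 2.576; margin = 2.576 × 0.02625 = 0.06762.
The difference is 0.2820 − 0.7440 = -0.4620, so the interval is -0.4620 ± 0.06762 = (-0.530, -0.394).

(-0.530, -0.394)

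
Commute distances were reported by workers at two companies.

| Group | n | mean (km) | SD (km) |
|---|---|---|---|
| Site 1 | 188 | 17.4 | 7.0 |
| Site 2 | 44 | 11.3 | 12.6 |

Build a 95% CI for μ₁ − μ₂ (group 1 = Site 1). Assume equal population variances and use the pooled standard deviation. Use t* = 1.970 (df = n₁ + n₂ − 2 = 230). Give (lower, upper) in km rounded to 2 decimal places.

s_p = √[((n₁−1)s₁² + (n₂−1)s₂²)/(n₁+n₂−2)] = √[(187·7.0² + 43·12.6²)/230] = 8.3379.
SE = 8.3379·√(1/188 + 1/44) = 1.3964.
With t* = 1.970, margin = 1.970 × 1.3964 = 2.7509.
x̄₁ − x̄₂ = 17.4 − 11.3 = 6.1000; interval 6.1000 ± 2.7509 = (3.35, 8.85).

(3.35, 8.85)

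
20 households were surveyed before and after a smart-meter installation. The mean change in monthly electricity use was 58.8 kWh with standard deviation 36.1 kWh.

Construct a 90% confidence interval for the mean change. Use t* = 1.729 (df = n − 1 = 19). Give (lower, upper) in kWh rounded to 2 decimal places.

(44.84, 72.76)

This is a matched-pairs design, so SE = s_d/√n = 36.1/√20 = 8.0722.
Margin = 1.729 × 8.0722 = 13.9568; the interval is 58.8 ± 13.9568 = (44.84, 72.76).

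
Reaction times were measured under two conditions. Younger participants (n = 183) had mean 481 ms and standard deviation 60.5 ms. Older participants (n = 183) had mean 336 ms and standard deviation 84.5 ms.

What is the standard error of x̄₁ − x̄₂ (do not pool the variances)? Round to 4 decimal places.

Standard errors of each mean: 60.5/√183 = 4.4723 and 84.5/√183 = 6.2464.
SE(x̄₁ − x̄₂) = √(4.4723² + 6.2464²) = 7.6824 for independent samples with unequal variances.

7.6824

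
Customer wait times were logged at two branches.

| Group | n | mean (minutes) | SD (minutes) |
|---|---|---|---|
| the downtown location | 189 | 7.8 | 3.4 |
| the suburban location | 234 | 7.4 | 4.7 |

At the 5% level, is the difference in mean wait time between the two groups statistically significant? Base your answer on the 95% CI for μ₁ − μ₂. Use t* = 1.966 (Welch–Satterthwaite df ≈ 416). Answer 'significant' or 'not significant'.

not significant

Standard errors of each mean: 3.4/√189 = 0.2473 and 4.7/√234 = 0.3072.
SE(x̄₁ − x̄₂) = √(0.2473² + 0.3072²) = 0.3944 for independent samples with unequal variances.
With t* = 1.966, the margin is 1.966 × 0.3944 = 0.7754.
x̄₁ − x̄₂ = 7.8 − 7.4 = 0.4000; the interval is 0.4000 ± 0.7754 = (-0.3754, 1.1754).
The interval (-0.3754, 1.1754) contains 0, so the difference is not significant.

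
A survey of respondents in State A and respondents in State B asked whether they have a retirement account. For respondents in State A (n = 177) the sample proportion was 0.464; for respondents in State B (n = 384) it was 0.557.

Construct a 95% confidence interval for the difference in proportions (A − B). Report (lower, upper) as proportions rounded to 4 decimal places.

SE₁ = √(p̂₁(1−p̂₁)/n₁) = √(0.4640·0.5360/177) = 0.03748; SE₂ = √(0.5570·0.4430/384) = 0.02535.
Independent samples: SE of the difference = √(SE₁² + SE₂²) = √(0.0014047504 + 0.0006426225) = 0.04525.
z* for 95% confidence is 1.960, so the margin of error is 1.960 × 0.04525 = 0.08869.
Point estimate p̂₁ − p̂₂ = 0.4640 − 0.5570 = -0.0930.
-0.0930 ± 0.08869 → (-0.1817, -0.0043).

(-0.1817, -0.0043)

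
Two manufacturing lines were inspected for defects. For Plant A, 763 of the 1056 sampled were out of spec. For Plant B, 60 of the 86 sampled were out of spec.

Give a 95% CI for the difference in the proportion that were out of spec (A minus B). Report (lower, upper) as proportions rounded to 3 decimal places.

(-0.076, 0.126)

p̂₁ = 763/1056 = 0.7225 and p̂₂ = 60/86 = 0.6977.
SE₁ = √(p̂₁(1−p̂₁)/n₁) = √(0.7225·0.2775/1056) = 0.01378; SE₂ = √(0.6977·0.3023/86) = 0.04952.
Independent samples: SE of the difference = √(SE₁² + SE₂²) = √(0.0001898884 + 0.0024522304) = 0.05140.
z* for 95% confidence is 1.960, so the margin of error is 1.960 × 0.05140 = 0.10074.
Point estimate p̂₁ − p̂₂ = 0.7225 − 0.6977 = 0.0248.
0.0248 ± 0.10074 → (-0.076, 0.126).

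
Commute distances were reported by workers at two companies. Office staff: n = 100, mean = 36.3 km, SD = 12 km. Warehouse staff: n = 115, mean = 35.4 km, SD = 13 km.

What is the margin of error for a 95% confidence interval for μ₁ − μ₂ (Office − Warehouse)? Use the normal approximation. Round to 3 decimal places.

SE₁ = s₁/√n₁ = 12/√100 = 1.2000; SE₂ = 13/√115 = 1.2123.
Independent samples, unequal variances: SE_diff = √(SE₁² + SE₂²) = √(1.44 + 1.46967129) = 1.7058.
z* = 1.960, so margin of error = 1.960 × 1.7058 = 3.3434.

3.343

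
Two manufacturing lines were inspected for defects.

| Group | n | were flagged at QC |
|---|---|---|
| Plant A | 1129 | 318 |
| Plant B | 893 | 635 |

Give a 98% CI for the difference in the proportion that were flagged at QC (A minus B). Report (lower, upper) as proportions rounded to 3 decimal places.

(-0.476, -0.382)

Sample proportions: 318/1129 = 0.2817, 635/893 = 0.7111.
Each SE is √(p̂(1−p̂)/n): √(0.2817·0.7183/1129) = 0.01339 and √(0.7111·0.2889/893) = 0.01517.
SE(p̂₁ − p̂₂) = √(SE₁² + SE₂²) = √(0.0001792921 + 0.0002301289) = 0.02023, since the two samples are independent.
At 98% confidence z* = 2.326; margin = 2.326 × 0.02023 = 0.04705.
The difference is 0.2817 − 0.7111 = -0.4294, so the interval is -0.4294 ± 0.04705 = (-0.476, -0.382).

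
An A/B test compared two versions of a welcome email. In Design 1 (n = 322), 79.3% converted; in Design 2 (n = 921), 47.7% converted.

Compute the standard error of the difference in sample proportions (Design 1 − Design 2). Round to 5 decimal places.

0.02794

Each SE is √(p̂(1−p̂)/n): √(0.7930·0.2070/322) = 0.02258 and √(0.4770·0.5230/921) = 0.01646.
SE(p̂₁ − p̂₂) = √(SE₁² + SE₂²) = √(0.0005098564 + 0.0002709316) = 0.02794, since the two samples are independent.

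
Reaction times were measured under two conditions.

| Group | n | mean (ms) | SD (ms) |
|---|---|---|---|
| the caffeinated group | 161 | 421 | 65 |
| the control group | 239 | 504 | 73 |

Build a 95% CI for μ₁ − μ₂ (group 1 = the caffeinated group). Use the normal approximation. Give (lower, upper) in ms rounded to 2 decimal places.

(-96.66, -69.34)

Standard errors of each mean: 65/√161 = 5.1227 and 73/√239 = 4.7220.
SE(x̄₁ − x̄₂) = √(5.1227² + 4.7220²) = 6.9670 for independent samples with unequal variances.
With z* = 1.960, the margin is 1.960 × 6.9670 = 13.6553.
x̄₁ − x̄₂ = 421 − 504 = -83.0000; the interval is -83.0000 ± 13.6553 = (-96.66, -69.34).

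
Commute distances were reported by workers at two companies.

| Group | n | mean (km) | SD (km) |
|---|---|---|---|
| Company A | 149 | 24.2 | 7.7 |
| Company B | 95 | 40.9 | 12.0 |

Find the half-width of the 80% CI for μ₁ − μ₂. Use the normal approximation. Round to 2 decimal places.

SE₁ = s₁/√n₁ = 7.7/√149 = 0.6308; SE₂ = 12.0/√95 = 1.2312.
Independent samples, unequal variances: SE_diff = √(SE₁² + SE₂²) = √(0.39790864 + 1.51585344) = 1.3834.
z* = 1.282, so margin of error = 1.282 × 1.3834 = 1.7735.

1.77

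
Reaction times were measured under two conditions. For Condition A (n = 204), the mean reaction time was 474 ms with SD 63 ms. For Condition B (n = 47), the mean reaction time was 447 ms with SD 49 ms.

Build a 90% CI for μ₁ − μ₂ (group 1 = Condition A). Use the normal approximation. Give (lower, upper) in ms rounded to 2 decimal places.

(13.18, 40.82)

Per-group SEs: s₁/√n₁ = 63/√204 = 4.4109, s₂/√n₂ = 49/√47 = 7.1474.
Unpooled SE of the difference: √(19.45603881 + 51.08532676) = 8.3989.
Margin of error = z* · SE = 1.645 × 8.3989 = 13.8162.
x̄₁ − x̄₂ = 474 − 447 = 27.0000.
CI: 27.0000 ± 13.8162 = (13.18, 40.82).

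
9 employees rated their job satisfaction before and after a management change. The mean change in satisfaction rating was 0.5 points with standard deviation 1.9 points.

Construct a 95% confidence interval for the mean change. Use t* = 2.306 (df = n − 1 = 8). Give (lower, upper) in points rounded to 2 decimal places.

(-0.96, 1.96)

Paired design: SE = s_d/√n = 1.9/√9 = 0.6333.
t* = 2.306; margin of error = 2.306 × 0.6333 = 1.4604.
0.5 ± 1.4604 → (-0.96, 1.96).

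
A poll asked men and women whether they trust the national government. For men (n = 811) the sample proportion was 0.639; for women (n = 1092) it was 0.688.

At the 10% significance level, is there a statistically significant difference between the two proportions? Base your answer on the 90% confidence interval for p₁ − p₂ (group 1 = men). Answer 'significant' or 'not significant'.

Each SE is √(p̂(1−p̂)/n): √(0.6390·0.3610/811) = 0.01687 and √(0.6880·0.3120/1092) = 0.01402.
SE(p̂₁ − p̂₂) = √(SE₁² + SE₂²) = √(0.0002845969 + 0.0001965604) = 0.02194, since the two samples are independent.
At 90% confidence z* = 1.645; margin = 1.645 × 0.02194 = 0.03609.
The difference is 0.6390 − 0.6880 = -0.0490, so the interval is -0.0490 ± 0.03609 = (-0.08509, -0.01291).
The interval (-0.08509, -0.01291) does not contain 0, so the difference is significant.

significant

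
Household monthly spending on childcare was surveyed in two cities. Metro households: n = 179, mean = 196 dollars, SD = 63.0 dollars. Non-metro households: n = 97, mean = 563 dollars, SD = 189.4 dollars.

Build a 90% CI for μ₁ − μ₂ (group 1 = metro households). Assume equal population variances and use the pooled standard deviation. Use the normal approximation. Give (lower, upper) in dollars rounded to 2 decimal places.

Pooled variance s_p² = [178·63.0² + 96·189.4²] / (179+97−2) = 15146.8196, so s_p = 123.0724.
SE_diff = s_p·√(1/n₁ + 1/n₂) = 123.0724·√(1/179 + 1/97) = 15.5168.
z* = 1.645; margin = 1.645 × 15.5168 = 25.5251.
Difference = 196 − 563 = -367.0000.
-367.0000 ± 25.5251 → (-392.53, -341.47).

(-392.53, -341.47)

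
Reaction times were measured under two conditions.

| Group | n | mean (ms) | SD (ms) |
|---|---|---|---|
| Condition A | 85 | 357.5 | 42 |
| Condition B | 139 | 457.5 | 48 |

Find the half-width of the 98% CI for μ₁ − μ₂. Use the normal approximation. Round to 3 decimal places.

Per-group SEs: s₁/√n₁ = 42/√85 = 4.5555, s₂/√n₂ = 48/√139 = 4.0713.
Unpooled SE of the difference: √(20.75258025 + 16.57548369) = 6.1097.
Margin of error = z* · SE = 2.326 × 6.1097 = 14.2112.

14.211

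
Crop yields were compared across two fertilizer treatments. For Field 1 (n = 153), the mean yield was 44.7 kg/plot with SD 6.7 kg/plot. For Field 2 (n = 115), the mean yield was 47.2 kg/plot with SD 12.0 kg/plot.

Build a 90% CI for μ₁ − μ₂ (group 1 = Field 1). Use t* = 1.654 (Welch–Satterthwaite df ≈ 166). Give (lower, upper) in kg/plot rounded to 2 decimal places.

(-4.56, -0.44)

SE₁ = s₁/√n₁ = 6.7/√153 = 0.5417; SE₂ = 12.0/√115 = 1.1190.
Independent samples, unequal variances: SE_diff = √(SE₁² + SE₂²) = √(0.29343889 + 1.252161) = 1.2432.
t* = 1.654, so margin of error = 1.654 × 1.2432 = 2.0563.
Difference in means = 44.7 − 47.2 = -2.5000.
-2.5000 ± 2.0563 → (-4.56, -0.44).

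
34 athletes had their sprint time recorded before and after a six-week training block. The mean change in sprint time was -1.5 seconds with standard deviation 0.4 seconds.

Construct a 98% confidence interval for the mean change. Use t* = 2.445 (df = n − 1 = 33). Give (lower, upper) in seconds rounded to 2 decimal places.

(-1.67, -1.33)

This is a matched-pairs design, so SE = s_d/√n = 0.4/√34 = 0.0686.
Margin = 2.445 × 0.0686 = 0.1677; the interval is -1.5 ± 0.1677 = (-1.67, -1.33).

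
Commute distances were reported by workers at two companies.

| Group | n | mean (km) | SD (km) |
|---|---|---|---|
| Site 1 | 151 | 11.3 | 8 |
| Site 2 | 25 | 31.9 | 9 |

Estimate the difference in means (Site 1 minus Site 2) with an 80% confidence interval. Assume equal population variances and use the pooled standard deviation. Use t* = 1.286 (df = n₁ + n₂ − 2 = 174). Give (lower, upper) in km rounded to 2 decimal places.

(-22.86, -18.34)

s_p = √[((n₁−1)s₁² + (n₂−1)s₂²)/(n₁+n₂−2)] = √[(150·8² + 24·9²)/174] = 8.1452.
SE = 8.1452·√(1/151 + 1/25) = 1.7587.
With t* = 1.286, margin = 1.286 × 1.7587 = 2.2617.
x̄₁ − x̄₂ = 11.3 − 31.9 = -20.6000; interval -20.6000 ± 2.2617 = (-22.86, -18.34).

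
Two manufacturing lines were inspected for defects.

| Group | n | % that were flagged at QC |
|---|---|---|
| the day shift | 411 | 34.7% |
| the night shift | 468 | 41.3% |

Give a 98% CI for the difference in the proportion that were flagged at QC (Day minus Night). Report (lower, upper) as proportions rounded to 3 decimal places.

(-0.142, 0.010)

The two standard errors are √(0.3470×0.6530/411) = 0.02348 and √(0.4130×0.5870/468) = 0.02276.
Because the samples are independent, SE_diff = √(0.02348² + 0.02276²) = 0.03270.
Using z* = 2.326 for 98%, ME = 2.326 × 0.03270 = 0.07606.
p̂₁ − p̂₂ = -0.0660; interval -0.0660 ± 0.07606 gives (-0.142, 0.010).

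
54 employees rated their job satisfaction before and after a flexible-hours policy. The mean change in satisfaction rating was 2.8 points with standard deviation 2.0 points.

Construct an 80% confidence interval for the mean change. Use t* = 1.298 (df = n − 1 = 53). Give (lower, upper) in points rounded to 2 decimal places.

This is a matched-pairs design, so SE = s_d/√n = 2.0/√54 = 0.2722.
Margin = 1.298 × 0.2722 = 0.3533; the interval is 2.8 ± 0.3533 = (2.45, 3.15).

(2.45, 3.15)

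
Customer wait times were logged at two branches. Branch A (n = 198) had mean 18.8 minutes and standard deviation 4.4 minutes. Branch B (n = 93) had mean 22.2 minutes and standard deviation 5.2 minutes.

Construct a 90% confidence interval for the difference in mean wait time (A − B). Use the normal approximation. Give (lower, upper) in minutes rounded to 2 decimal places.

(-4.43, -2.37)

Standard errors of each mean: 4.4/√198 = 0.3127 and 5.2/√93 = 0.5392.
SE(x̄₁ − x̄₂) = √(0.3127² + 0.5392²) = 0.6233 for independent samples with unequal variances.
With z* = 1.645, the margin is 1.645 × 0.6233 = 1.0253.
x̄₁ − x̄₂ = 18.8 − 22.2 = -3.4000; the interval is -3.4000 ± 1.0253 = (-4.43, -2.37).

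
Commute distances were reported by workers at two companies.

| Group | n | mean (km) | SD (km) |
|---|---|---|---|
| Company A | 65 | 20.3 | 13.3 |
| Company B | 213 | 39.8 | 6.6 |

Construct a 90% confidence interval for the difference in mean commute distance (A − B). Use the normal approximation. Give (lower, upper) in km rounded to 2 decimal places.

Per-group SEs: s₁/√n₁ = 13.3/√65 = 1.6497, s₂/√n₂ = 6.6/√213 = 0.4522.
Unpooled SE of the difference: √(2.72151009 + 0.20448484) = 1.7106.
Margin of error = z* · SE = 1.645 × 1.7106 = 2.8139.
x̄₁ − x̄₂ = 20.3 − 39.8 = -19.5000.
CI: -19.5000 ± 2.8139 = (-22.31, -16.69).

(-22.31, -16.69)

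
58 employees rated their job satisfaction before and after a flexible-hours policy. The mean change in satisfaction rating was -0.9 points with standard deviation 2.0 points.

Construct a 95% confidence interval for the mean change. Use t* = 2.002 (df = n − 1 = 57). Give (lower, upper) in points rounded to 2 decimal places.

(-1.43, -0.37)

This is a matched-pairs design, so SE = s_d/√n = 2.0/√58 = 0.2626.
Margin = 2.002 × 0.2626 = 0.5257; the interval is -0.9 ± 0.5257 = (-1.43, -0.37).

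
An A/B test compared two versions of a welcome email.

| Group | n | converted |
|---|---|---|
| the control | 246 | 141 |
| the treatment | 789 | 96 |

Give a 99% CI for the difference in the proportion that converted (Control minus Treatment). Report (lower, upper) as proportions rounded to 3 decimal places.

First, p̂₁ = 141/246 = 0.5732; p̂₂ = 96/789 = 0.1217.
The two standard errors are √(0.5732×0.4268/246) = 0.03154 and √(0.1217×0.8783/789) = 0.01164.
Because the samples are independent, SE_diff = √(0.03154² + 0.01164²) = 0.03362.
Using z* = 2.576 for 99%, ME = 2.576 × 0.03362 = 0.08661.
p̂₁ − p̂₂ = 0.4515; interval 0.4515 ± 0.08661 gives (0.365, 0.538).

(0.365, 0.538)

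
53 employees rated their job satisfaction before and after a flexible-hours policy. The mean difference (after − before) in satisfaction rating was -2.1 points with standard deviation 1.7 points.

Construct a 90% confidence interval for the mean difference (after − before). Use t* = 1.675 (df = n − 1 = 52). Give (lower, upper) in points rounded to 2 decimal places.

(-2.49, -1.71)

This is a matched-pairs design, so SE = s_d/√n = 1.7/√53 = 0.2335.
Margin = 1.675 × 0.2335 = 0.3911; the interval is -2.1 ± 0.3911 = (-2.49, -1.71).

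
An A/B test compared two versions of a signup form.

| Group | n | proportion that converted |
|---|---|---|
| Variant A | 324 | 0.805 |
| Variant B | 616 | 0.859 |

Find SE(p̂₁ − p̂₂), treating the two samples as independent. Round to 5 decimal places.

0.02610

Each SE is √(p̂(1−p̂)/n): √(0.8050·0.1950/324) = 0.02201 and √(0.8590·0.1410/616) = 0.01402.
SE(p̂₁ − p̂₂) = √(SE₁² + SE₂²) = √(0.0004844401 + 0.0001965604) = 0.02610, since the two samples are independent.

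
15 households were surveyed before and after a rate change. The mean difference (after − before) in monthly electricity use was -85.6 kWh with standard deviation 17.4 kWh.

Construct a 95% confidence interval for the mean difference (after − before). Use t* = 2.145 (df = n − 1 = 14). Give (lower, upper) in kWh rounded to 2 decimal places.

(-95.24, -75.96)

Paired design: SE = s_d/√n = 17.4/√15 = 4.4927.
t* = 2.145; margin of error = 2.145 × 4.4927 = 9.6368.
-85.6 ± 9.6368 → (-95.24, -75.96).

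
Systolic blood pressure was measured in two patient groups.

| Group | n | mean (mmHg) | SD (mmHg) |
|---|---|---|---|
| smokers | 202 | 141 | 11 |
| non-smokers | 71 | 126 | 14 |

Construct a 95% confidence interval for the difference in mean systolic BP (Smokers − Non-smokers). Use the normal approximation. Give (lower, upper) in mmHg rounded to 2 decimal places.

(11.41, 18.59)

Per-group SEs: s₁/√n₁ = 11/√202 = 0.7740, s₂/√n₂ = 14/√71 = 1.6615.
Unpooled SE of the difference: √(0.599076 + 2.76058225) = 1.8329.
Margin of error = z* · SE = 1.960 × 1.8329 = 3.5925.
x̄₁ − x̄₂ = 141 − 126 = 15.0000.
CI: 15.0000 ± 3.5925 = (11.41, 18.59).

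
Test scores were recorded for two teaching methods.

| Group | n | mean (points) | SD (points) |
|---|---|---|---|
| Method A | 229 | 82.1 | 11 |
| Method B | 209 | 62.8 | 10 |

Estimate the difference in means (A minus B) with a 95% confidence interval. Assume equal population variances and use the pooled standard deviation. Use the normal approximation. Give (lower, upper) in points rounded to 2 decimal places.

(17.32, 21.28)

s_p = √[((n₁−1)s₁² + (n₂−1)s₂²)/(n₁+n₂−2)] = √[(228·11² + 208·10²)/436] = 10.5348.
SE = 10.5348·√(1/229 + 1/209) = 1.0078.
With z* = 1.960, margin = 1.960 × 1.0078 = 1.9753.
x̄₁ − x̄₂ = 82.1 − 62.8 = 19.3000; interval 19.3000 ± 1.9753 = (17.32, 21.28).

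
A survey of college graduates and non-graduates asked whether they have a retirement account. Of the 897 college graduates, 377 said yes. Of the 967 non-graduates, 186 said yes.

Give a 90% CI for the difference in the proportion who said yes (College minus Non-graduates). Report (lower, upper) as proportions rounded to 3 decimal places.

(0.194, 0.262)

Sample proportions: 377/897 = 0.4203, 186/967 = 0.1923.
Each SE is √(p̂(1−p̂)/n): √(0.4203·0.5797/897) = 0.01648 and √(0.1923·0.8077/967) = 0.01267.
SE(p̂₁ − p̂₂) = √(SE₁² + SE₂²) = √(0.0002715904 + 0.0001605289) = 0.02079, since the two samples are independent.
At 90% confidence z* = 1.645; margin = 1.645 × 0.02079 = 0.03420.
The difference is 0.4203 − 0.1923 = 0.2280, so the interval is 0.2280 ± 0.03420 = (0.194, 0.262).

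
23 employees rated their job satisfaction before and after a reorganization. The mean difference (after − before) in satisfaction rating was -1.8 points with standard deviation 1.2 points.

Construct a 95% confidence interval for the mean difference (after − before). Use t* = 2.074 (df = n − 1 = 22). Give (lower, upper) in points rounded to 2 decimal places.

(-2.32, -1.28)

Paired design: SE = s_d/√n = 1.2/√23 = 0.2502.
t* = 2.074; margin of error = 2.074 × 0.2502 = 0.5189.
-1.8 ± 0.5189 → (-2.32, -1.28).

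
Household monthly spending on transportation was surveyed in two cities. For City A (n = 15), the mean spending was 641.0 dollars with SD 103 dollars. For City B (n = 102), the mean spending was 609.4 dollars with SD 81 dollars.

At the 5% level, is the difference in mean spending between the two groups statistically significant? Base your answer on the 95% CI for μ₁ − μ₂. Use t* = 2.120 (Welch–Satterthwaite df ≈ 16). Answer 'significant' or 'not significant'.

SE₁ = s₁/√n₁ = 103/√15 = 26.5945; SE₂ = 81/√102 = 8.0202.
Independent samples, unequal variances: SE_diff = √(SE₁² + SE₂²) = √(707.26743025 + 64.32360804) = 27.7775.
t* = 2.120, so margin of error = 2.120 × 27.7775 = 58.8883.
Difference in means = 641.0 − 609.4 = 31.6000.
31.6000 ± 58.8883 → (-27.2883, 90.4883).
The interval (-27.2883, 90.4883) contains 0, so the difference is not significant.

not significant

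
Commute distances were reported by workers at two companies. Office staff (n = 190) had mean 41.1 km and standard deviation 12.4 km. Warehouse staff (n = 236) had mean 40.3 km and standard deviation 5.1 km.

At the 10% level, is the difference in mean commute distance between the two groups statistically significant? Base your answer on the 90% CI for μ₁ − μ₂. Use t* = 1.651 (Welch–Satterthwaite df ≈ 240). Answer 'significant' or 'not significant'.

SE₁ = s₁/√n₁ = 12.4/√190 = 0.8996; SE₂ = 5.1/√236 = 0.3320.
Independent samples, unequal variances: SE_diff = √(SE₁² + SE₂²) = √(0.80928016 + 0.110224) = 0.9589.
t* = 1.651, so margin of error = 1.651 × 0.9589 = 1.5831.
Difference in means = 41.1 − 40.3 = 0.8000.
0.8000 ± 1.5831 → (-0.7831, 2.3831).
The interval (-0.7831, 2.3831) contains 0, so the difference is not significant.

not significant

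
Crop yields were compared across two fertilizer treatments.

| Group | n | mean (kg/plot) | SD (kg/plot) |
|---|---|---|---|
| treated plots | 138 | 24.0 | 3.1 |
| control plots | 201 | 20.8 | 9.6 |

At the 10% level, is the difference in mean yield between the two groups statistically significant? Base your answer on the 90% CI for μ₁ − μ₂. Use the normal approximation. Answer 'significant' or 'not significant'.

significant

Standard errors of each mean: 3.1/√138 = 0.2639 and 9.6/√201 = 0.6771.
SE(x̄₁ − x̄₂) = √(0.2639² + 0.6771²) = 0.7267 for independent samples with unequal variances.
With z* = 1.645, the margin is 1.645 × 0.7267 = 1.1954.
x̄₁ − x̄₂ = 24.0 − 20.8 = 3.2000; the interval is 3.2000 ± 1.1954 = (2.0046, 4.3954).
The interval (2.0046, 4.3954) does not contain 0, so the difference is significant.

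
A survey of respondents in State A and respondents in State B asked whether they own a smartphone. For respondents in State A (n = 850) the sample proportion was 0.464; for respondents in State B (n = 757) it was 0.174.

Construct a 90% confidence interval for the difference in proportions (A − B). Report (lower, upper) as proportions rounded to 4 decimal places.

Each SE is √(p̂(1−p̂)/n): √(0.4640·0.5360/850) = 0.01711 and √(0.1740·0.8260/757) = 0.01378.
SE(p̂₁ − p̂₂) = √(SE₁² + SE₂²) = √(0.0002927521 + 0.0001898884) = 0.02197, since the two samples are independent.
At 90% confidence z* = 1.645; margin = 1.645 × 0.02197 = 0.03614.
The difference is 0.4640 − 0.1740 = 0.2900, so the interval is 0.2900 ± 0.03614 = (0.2539, 0.3261).

(0.2539, 0.3261)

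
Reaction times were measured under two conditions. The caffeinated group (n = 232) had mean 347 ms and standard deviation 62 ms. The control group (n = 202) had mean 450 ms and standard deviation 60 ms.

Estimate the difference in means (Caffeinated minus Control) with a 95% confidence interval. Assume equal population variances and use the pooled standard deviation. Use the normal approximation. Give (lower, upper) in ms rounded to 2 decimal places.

s_p = √[((n₁−1)s₁² + (n₂−1)s₂²)/(n₁+n₂−2)] = √[(231·62² + 201·60²)/432] = 61.0776.
SE = 61.0776·√(1/232 + 1/202) = 5.8777.
With z* = 1.960, margin = 1.960 × 5.8777 = 11.5203.
x̄₁ − x̄₂ = 347 − 450 = -103.0000; interval -103.0000 ± 11.5203 = (-114.52, -91.48).

(-114.52, -91.48)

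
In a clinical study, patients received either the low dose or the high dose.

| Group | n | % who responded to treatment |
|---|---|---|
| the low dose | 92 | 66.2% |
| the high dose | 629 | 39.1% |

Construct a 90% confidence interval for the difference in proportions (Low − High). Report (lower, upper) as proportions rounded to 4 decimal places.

SE₁ = √(p̂₁(1−p̂₁)/n₁) = √(0.6620·0.3380/92) = 0.04932; SE₂ = √(0.3910·0.6090/629) = 0.01946.
Independent samples: SE of the difference = √(SE₁² + SE₂²) = √(0.0024324624 + 0.0003786916) = 0.05302.
z* for 90% confidence is 1.645, so the margin of error is 1.645 × 0.05302 = 0.08722.
Point estimate p̂₁ − p̂₂ = 0.6620 − 0.3910 = 0.2710.
0.2710 ± 0.08722 → (0.1838, 0.3582).

(0.1838, 0.3582)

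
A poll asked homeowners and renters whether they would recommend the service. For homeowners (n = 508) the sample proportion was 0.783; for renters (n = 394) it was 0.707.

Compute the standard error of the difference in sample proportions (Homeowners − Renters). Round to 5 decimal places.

0.02933

The two standard errors are √(0.7830×0.2170/508) = 0.01829 and √(0.7070×0.2930/394) = 0.02293.
Because the samples are independent, SE_diff = √(0.01829² + 0.02293²) = 0.02933.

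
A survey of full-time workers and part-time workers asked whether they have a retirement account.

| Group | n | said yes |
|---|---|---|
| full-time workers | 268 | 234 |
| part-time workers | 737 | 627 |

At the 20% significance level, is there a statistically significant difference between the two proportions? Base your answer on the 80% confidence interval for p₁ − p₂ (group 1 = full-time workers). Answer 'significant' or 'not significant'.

not significant

First, p̂₁ = 234/268 = 0.8731; p̂₂ = 627/737 = 0.8507.
The two standard errors are √(0.8731×0.1269/268) = 0.02033 and √(0.8507×0.1493/737) = 0.01313.
Because the samples are independent, SE_diff = √(0.02033² + 0.01313²) = 0.02420.
Using z* = 1.282 for 80%, ME = 1.282 × 0.02420 = 0.03102.
p̂₁ − p̂₂ = 0.0224; interval 0.0224 ± 0.03102 gives (-0.00862, 0.05342).
The interval (-0.00862, 0.05342) contains 0, so the difference is not significant.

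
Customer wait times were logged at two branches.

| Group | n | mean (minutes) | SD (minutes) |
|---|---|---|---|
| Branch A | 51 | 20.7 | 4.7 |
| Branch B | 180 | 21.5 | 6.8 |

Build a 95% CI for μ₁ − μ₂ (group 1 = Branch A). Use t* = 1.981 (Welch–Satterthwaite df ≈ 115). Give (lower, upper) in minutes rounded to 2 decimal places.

Standard errors of each mean: 4.7/√51 = 0.6581 and 6.8/√180 = 0.5068.
SE(x̄₁ − x̄₂) = √(0.6581² + 0.5068²) = 0.8306 for independent samples with unequal variances.
With t* = 1.981, the margin is 1.981 × 0.8306 = 1.6454.
x̄₁ − x̄₂ = 20.7 − 21.5 = -0.8000; the interval is -0.8000 ± 1.6454 = (-2.45, 0.85).

(-2.45, 0.85)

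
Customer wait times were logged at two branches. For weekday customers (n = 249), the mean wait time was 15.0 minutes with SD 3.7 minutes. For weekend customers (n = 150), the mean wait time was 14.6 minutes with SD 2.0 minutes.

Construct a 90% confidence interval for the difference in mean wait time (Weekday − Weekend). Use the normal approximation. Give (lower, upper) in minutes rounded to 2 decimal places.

(-0.07, 0.87)

Standard errors of each mean: 3.7/√249 = 0.2345 and 2.0/√150 = 0.1633.
SE(x̄₁ − x̄₂) = √(0.2345² + 0.1633²) = 0.2858 for independent samples with unequal variances.
With z* = 1.645, the margin is 1.645 × 0.2858 = 0.4701.
x̄₁ − x̄₂ = 15.0 − 14.6 = 0.4000; the interval is 0.4000 ± 0.4701 = (-0.07, 0.87).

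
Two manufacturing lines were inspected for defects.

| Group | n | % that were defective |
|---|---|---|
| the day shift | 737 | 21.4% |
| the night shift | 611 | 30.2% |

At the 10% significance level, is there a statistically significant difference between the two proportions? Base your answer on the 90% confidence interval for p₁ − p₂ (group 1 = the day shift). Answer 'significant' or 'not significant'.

SE₁ = √(p̂₁(1−p̂₁)/n₁) = √(0.2140·0.7860/737) = 0.01511; SE₂ = √(0.3020·0.6980/611) = 0.01857.
Independent samples: SE of the difference = √(SE₁² + SE₂²) = √(0.0002283121 + 0.0003448449) = 0.02394.
z* for 90% confidence is 1.645, so the margin of error is 1.645 × 0.02394 = 0.03938.
Point estimate p̂₁ − p̂₂ = 0.2140 − 0.3020 = -0.0880.
-0.0880 ± 0.03938 → (-0.12738, -0.04862).
The interval (-0.12738, -0.04862) does not contain 0, so the difference is significant.

significant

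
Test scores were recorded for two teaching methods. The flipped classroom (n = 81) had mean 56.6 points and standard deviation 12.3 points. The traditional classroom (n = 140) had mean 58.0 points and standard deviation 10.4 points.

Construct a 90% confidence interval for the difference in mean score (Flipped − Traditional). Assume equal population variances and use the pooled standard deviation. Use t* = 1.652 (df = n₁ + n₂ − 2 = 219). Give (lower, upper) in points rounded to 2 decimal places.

Pooled variance s_p² = [80·12.3² + 139·10.4²] / (81+140−2) = 123.9153, so s_p = 11.1317.
SE_diff = s_p·√(1/n₁ + 1/n₂) = 11.1317·√(1/81 + 1/140) = 1.5540.
t* = 1.652; margin = 1.652 × 1.5540 = 2.5672.
Difference = 56.6 − 58.0 = -1.4000.
-1.4000 ± 2.5672 → (-3.97, 1.17).

(-3.97, 1.17)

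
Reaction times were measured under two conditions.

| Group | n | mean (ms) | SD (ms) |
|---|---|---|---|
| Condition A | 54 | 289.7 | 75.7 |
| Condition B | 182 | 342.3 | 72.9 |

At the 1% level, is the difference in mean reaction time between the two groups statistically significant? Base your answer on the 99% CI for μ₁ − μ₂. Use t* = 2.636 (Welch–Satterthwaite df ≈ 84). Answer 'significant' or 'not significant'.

Standard errors of each mean: 75.7/√54 = 10.3015 and 72.9/√182 = 5.4037.
SE(x̄₁ − x̄₂) = √(10.3015² + 5.4037²) = 11.6328 for independent samples with unequal variances.
With t* = 2.636, the margin is 2.636 × 11.6328 = 30.6641.
x̄₁ − x̄₂ = 289.7 − 342.3 = -52.6000; the interval is -52.6000 ± 30.6641 = (-83.2641, -21.9359).
The interval (-83.2641, -21.9359) does not contain 0, so the difference is significant.

significant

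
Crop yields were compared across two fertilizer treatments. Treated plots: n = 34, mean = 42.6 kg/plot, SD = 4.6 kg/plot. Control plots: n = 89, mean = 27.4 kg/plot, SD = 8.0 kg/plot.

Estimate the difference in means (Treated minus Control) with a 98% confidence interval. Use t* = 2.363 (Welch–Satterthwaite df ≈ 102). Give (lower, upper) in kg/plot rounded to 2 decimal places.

(12.46, 17.94)

Per-group SEs: s₁/√n₁ = 4.6/√34 = 0.7889, s₂/√n₂ = 8.0/√89 = 0.8480.
Unpooled SE of the difference: √(0.62236321 + 0.719104) = 1.1582.
Margin of error = t* · SE = 2.363 × 1.1582 = 2.7368.
x̄₁ − x̄₂ = 42.6 − 27.4 = 15.2000.
CI: 15.2000 ± 2.7368 = (12.46, 17.94).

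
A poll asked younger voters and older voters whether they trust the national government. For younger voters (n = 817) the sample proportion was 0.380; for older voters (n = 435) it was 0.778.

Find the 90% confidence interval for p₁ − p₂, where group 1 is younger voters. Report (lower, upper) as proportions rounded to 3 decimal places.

Each SE is √(p̂(1−p̂)/n): √(0.3800·0.6200/817) = 0.01698 and √(0.7780·0.2220/435) = 0.01993.
SE(p̂₁ − p̂₂) = √(SE₁² + SE₂²) = √(0.0002883204 + 0.0003972049) = 0.02618, since the two samples are independent.
At 90% confidence z* = 1.645; margin = 1.645 × 0.02618 = 0.04307.
The difference is 0.3800 − 0.7780 = -0.3980, so the interval is -0.3980 ± 0.04307 = (-0.441, -0.355).

(-0.441, -0.355)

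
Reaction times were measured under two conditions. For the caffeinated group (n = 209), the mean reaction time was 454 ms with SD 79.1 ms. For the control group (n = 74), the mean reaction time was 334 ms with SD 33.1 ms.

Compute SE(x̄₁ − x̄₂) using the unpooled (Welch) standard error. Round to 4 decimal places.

SE₁ = s₁/√n₁ = 79.1/√209 = 5.4715; SE₂ = 33.1/√74 = 3.8478.
Independent samples, unequal variances: SE_diff = √(SE₁² + SE₂²) = √(29.93731225 + 14.80556484) = 6.6890.

6.6890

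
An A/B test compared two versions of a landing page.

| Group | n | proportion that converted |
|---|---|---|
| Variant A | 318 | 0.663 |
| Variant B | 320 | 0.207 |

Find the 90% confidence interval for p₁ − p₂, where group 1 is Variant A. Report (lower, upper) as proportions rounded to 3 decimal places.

The two standard errors are √(0.6630×0.3370/318) = 0.02651 and √(0.2070×0.7930/320) = 0.02265.
Because the samples are independent, SE_diff = √(0.02651² + 0.02265²) = 0.03487.
Using z* = 1.645 for 90%, ME = 1.645 × 0.03487 = 0.05736.
p̂₁ − p̂₂ = 0.4560; interval 0.4560 ± 0.05736 gives (0.399, 0.513).

(0.399, 0.513)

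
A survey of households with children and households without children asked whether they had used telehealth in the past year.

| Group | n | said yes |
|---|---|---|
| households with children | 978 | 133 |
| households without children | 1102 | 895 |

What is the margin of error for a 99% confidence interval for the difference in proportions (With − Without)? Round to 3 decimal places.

First, p̂₁ = 133/978 = 0.1360; p̂₂ = 895/1102 = 0.8122.
The two standard errors are √(0.1360×0.8640/978) = 0.01096 and √(0.8122×0.1878/1102) = 0.01176.
Because the samples are independent, SE_diff = √(0.01096² + 0.01176²) = 0.01608.
Using z* = 2.576 for 99%, ME = 2.576 × 0.01608 = 0.04142.

0.041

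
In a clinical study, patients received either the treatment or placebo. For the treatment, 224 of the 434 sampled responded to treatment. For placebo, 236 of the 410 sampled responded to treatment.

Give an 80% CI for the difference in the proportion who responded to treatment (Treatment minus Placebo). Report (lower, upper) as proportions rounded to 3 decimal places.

First, p̂₁ = 224/434 = 0.5161; p̂₂ = 236/410 = 0.5756.
The two standard errors are √(0.5161×0.4839/434) = 0.02399 and √(0.5756×0.4244/410) = 0.02441.
Because the samples are independent, SE_diff = √(0.02399² + 0.02441²) = 0.03423.
Using z* = 1.282 for 80%, ME = 1.282 × 0.03423 = 0.04388.
p̂₁ − p̂₂ = -0.0595; interval -0.0595 ± 0.04388 gives (-0.103, -0.016).

(-0.103, -0.016)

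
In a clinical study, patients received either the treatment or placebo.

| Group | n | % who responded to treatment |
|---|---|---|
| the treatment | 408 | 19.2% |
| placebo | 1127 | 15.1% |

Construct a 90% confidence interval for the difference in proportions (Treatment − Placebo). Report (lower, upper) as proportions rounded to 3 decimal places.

(0.004, 0.078)

SE₁ = √(p̂₁(1−p̂₁)/n₁) = √(0.1920·0.8080/408) = 0.01950; SE₂ = √(0.1510·0.8490/1127) = 0.01067.
Independent samples: SE of the difference = √(SE₁² + SE₂²) = √(0.00038025 + 0.0001138489) = 0.02223.
z* for 90% confidence is 1.645, so the margin of error is 1.645 × 0.02223 = 0.03657.
Point estimate p̂₁ − p̂₂ = 0.1920 − 0.1510 = 0.0410.
0.0410 ± 0.03657 → (0.004, 0.078).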